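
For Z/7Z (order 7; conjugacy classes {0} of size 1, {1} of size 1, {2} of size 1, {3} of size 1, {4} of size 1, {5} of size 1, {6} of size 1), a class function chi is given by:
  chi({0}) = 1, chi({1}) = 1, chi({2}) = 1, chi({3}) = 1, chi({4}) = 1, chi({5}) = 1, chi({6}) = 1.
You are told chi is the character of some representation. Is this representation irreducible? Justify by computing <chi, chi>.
Irreducible: <chi, chi> = 1.

Justification: <chi, chi> = (1/|G|) sum_C |C| * |chi(C)|^2 = (1/7)[1*|1|^2 + 1*|1|^2 + 1*|1|^2 + 1*|1|^2 + 1*|1|^2 + 1*|1|^2 + 1*|1|^2]
  = (1/7)[(1) + (1) + (1) + (1) + (1) + (1) + (1)] = 7/7 = 1.
(Exp terms are combined using exp(i*s)*conj(exp(i*t)) = exp(i*(s-t)), and sums of them are collapsed using the identity that for every m > 1 the m distinct m-th roots of unity sum to 0, e.g. 1 + exp(2*I*pi/3) + exp(-2*I*pi/3) = 0.)
A character is irreducible iff <chi, chi> = 1, so this representation is irreducible.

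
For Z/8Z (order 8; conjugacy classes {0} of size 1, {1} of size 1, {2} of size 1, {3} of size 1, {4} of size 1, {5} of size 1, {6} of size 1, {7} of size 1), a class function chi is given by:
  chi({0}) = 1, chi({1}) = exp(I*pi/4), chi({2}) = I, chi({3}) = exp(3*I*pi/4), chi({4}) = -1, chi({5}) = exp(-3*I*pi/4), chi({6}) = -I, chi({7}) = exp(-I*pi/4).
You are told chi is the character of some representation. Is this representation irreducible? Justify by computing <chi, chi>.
Irreducible: <chi, chi> = 1.

<chi, chi> = (1/|G|) sum_C |C| * |chi(C)|^2 = (1/8)[1*|1|^2 + 1*|exp(I*pi/4)|^2 + 1*|I|^2 + 1*|exp(3*I*pi/4)|^2 + 1*|-1|^2 + 1*|exp(-3*I*pi/4)|^2 + 1*|-I|^2 + 1*|exp(-I*pi/4)|^2]
  = (1/8)[(1) + (1) + (1) + (1) + (1) + (1) + (1) + (1)] = 8/8 = 1.
(Exp terms are combined using exp(i*s)*conj(exp(i*t)) = exp(i*(s-t)), and sums of them are collapsed using the identity that for every m > 1 the m distinct m-th roots of unity sum to 0, e.g. 1 + exp(2*I*pi/3) + exp(-2*I*pi/3) = 0.)
A character is irreducible iff <chi, chi> = 1, so this representation is irreducible.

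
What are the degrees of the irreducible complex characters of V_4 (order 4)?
Dimensions: 1, 1, 1, 1

Explanation: There are 4 irreducibles (= number of conjugacy classes). Their dimensions d_i satisfy sum d_i^2 = |G| = 4: 1 + 1 + 1 + 1 = 4.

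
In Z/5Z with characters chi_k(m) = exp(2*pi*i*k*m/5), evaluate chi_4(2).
chi_4(2) = zeta_5^8 = exp(-4*I*pi/5)

Argument: chi_4(2) = zeta_5^(4*2) = zeta_5^8. Since zeta_5^5 = 1, this equals zeta_5^3 = exp(2*pi*i*3/5) = exp(-4*I*pi/5).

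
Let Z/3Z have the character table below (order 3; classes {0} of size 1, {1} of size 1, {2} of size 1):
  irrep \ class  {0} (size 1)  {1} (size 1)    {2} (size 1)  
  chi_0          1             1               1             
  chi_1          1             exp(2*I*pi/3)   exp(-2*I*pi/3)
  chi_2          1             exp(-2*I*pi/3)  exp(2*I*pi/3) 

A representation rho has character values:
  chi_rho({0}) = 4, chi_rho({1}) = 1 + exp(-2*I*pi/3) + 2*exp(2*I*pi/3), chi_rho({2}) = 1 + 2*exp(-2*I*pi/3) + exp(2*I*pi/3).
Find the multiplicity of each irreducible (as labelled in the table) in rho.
Multiplicities: chi_0: 1, chi_1: 2, chi_2: 1.

Derivation: Use <chi_rho, chi> = (1/|G|) sum_C |C| * chi_rho(C) * conj(chi(C)) with |G| = 3 for each irreducible chi in the table:
  <chi_rho, chi_0> = (1/3)[1*(4)*conj(1) + 1*(1 + exp(-2*I*pi/3) + 2*exp(2*I*pi/3))*conj(1) + 1*(1 + 2*exp(-2*I*pi/3) + exp(2*I*pi/3))*conj(1)]
      = (1/3)[(4) + (1 + exp(-2*I*pi/3) + 2*exp(2*I*pi/3)) + (1 + 2*exp(-2*I*pi/3) + exp(2*I*pi/3))] = 3/3 = 1
  <chi_rho, chi_1> = (1/3)[1*(4)*conj(1) + 1*(1 + exp(-2*I*pi/3) + 2*exp(2*I*pi/3))*conj(exp(2*I*pi/3)) + 1*(1 + 2*exp(-2*I*pi/3) + exp(2*I*pi/3))*conj(exp(-2*I*pi/3))]
      = (1/3)[(4) + (1) + (1)] = 6/3 = 2
  <chi_rho, chi_2> = (1/3)[1*(4)*conj(1) + 1*(1 + exp(-2*I*pi/3) + 2*exp(2*I*pi/3))*conj(exp(-2*I*pi/3)) + 1*(1 + 2*exp(-2*I*pi/3) + exp(2*I*pi/3))*conj(exp(2*I*pi/3))]
      = (1/3)[(4) + (1 + 2*exp(-2*I*pi/3) + exp(2*I*pi/3)) + (1 + exp(-2*I*pi/3) + 2*exp(2*I*pi/3))] = 3/3 = 1
(Exp terms are combined using exp(i*s)*conj(exp(i*t)) = exp(i*(s-t)), and sums of them are collapsed using the identity that for every m > 1 the m distinct m-th roots of unity sum to 0, e.g. 1 + exp(2*I*pi/3) + exp(-2*I*pi/3) = 0.)
Dimension check: dim(rho) = sum (mult * dim) = 1*1 + 2*1 + 1*1 = 4 = chi_rho(e) = 4.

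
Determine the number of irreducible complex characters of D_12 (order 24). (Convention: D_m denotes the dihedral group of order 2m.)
9

Working: The number of irreducible complex representations of a finite group equals its number of conjugacy classes. D_12 has 9 conjugacy classes (n/2 + 3 for n even), so D_12 (order 24) has exactly 9 irreducible complex representations.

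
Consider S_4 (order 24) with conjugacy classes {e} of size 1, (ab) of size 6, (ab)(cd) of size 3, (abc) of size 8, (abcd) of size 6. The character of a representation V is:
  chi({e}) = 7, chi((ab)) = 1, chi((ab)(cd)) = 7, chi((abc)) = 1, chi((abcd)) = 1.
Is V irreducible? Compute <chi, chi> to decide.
Not irreducible (reducible): <chi, chi> = 9 > 1.

Solution. <chi, chi> = (1/|G|) sum_C |C| * |chi(C)|^2 = (1/24)[1*|7|^2 + 6*|1|^2 + 3*|7|^2 + 8*|1|^2 + 6*|1|^2]
  = (1/24)[(49) + (6) + (147) + (8) + (6)] = 216/24 = 9.
A character is irreducible iff <chi, chi> = 1, so this representation is reducible.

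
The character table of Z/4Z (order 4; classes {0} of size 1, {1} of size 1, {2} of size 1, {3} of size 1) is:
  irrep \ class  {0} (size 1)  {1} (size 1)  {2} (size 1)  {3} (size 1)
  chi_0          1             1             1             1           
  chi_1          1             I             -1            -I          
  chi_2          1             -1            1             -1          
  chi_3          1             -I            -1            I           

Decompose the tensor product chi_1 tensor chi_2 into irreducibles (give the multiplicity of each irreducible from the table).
chi_1 tensor chi_2 = chi_3 (all other irreducibles have multiplicity 0).

Details: The character of a tensor product is the pointwise product (chi_1 * chi_2)(C) = chi_1(C) * chi_2(C):
  {0}: (1)*(1), {1}: (I)*(-1), {2}: (-1)*(1), {3}: (-I)*(-1)
so (chi_1 * chi_2) takes values
  {0} -> 1, {1} -> -I, {2} -> -1, {3} -> I.
Now take the inner product of this character with each irreducible chi from the table, <chi_1*chi_2, chi> = (1/4) sum_C |C| (chi_1*chi_2)(C) conj(chi(C)):
  <chi_1*chi_2, chi_0> = (1/4)[1*(1)*conj(1) + 1*(-I)*conj(1) + 1*(-1)*conj(1) + 1*(I)*conj(1)]
      = (1/4)[(1) + (-I) + (-1) + (I)] = 0/4 = 0
  <chi_1*chi_2, chi_1> = (1/4)[1*(1)*conj(1) + 1*(-I)*conj(I) + 1*(-1)*conj(-1) + 1*(I)*conj(-I)]
      = (1/4)[(1) + (-1) + (1) + (-1)] = 0/4 = 0
  <chi_1*chi_2, chi_2> = (1/4)[1*(1)*conj(1) + 1*(-I)*conj(-1) + 1*(-1)*conj(1) + 1*(I)*conj(-1)]
      = (1/4)[(1) + (I) + (-1) + (-I)] = 0/4 = 0
  <chi_1*chi_2, chi_3> = (1/4)[1*(1)*conj(1) + 1*(-I)*conj(-I) + 1*(-1)*conj(-1) + 1*(I)*conj(I)]
      = (1/4)[(1) + (1) + (1) + (1)] = 4/4 = 1
(Exp terms are combined using exp(i*s)*conj(exp(i*t)) = exp(i*(s-t)), and sums of them are collapsed using the identity that for every m > 1 the m distinct m-th roots of unity sum to 0, e.g. 1 + exp(2*I*pi/3) + exp(-2*I*pi/3) = 0.)
Hence the multiplicities are chi_3: 1. Dimension check: dim(chi_1)*dim(chi_2) = 1*1 = 1 and sum (mult * dim) = 1*1 = 1.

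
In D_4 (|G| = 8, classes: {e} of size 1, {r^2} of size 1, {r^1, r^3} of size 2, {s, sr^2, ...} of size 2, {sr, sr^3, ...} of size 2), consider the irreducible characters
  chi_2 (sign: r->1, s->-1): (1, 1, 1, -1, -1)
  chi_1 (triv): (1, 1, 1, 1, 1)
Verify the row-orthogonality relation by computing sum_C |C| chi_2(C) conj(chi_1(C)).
Sum = 0; so <chi_2, chi_1> = 0 (distinct irreducibles are orthogonal).

Compute term by term over conjugacy classes (|C| * chi_2(C) * conj(chi_1(C))):
  1*(1)*conj(1) + 1*(1)*conj(1) + 2*(1)*conj(1) + 2*(-1)*conj(1) + 2*(-1)*conj(1)
  = (1) + (1) + (2) + (-2) + (-2)
  = 0.
Dividing by |G| = 8 gives 0/8 = 0, matching the row-orthogonality relation <chi_2, chi_1> = [chi_2 = chi_1].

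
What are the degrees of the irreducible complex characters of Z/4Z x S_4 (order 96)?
Dimensions: 1, 1, 1, 1, 1, 1, 1, 1, 2, 2, 2, 2, 3, 3, 3, 3, 3, 3, 3, 3

Argument: There are 20 irreducibles (= number of conjugacy classes). Their dimensions d_i satisfy sum d_i^2 = |G| = 96: 1 + 1 + 1 + 1 + 1 + 1 + 1 + 1 + 4 + 4 + 4 + 4 + 9 + 9 + 9 + 9 + 9 + 9 + 9 + 9 = 96. (For the product with Z/4Z: each of the 4 1-dim characters of Z/4Z tensors with each irrep of S_4, giving 4 copies of each S_4-dimension.)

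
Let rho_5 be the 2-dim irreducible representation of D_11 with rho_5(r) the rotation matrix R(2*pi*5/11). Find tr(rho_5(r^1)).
chi_{rho_5}(r^1) = 2*cos(2*pi*5*1/11) = -2*cos(pi/11)

Justification: rho_5(r^1) is rotation by angle 2*pi*5*1/11, whose trace is 2*cos(2*pi*5*1/11) = -2*cos(pi/11).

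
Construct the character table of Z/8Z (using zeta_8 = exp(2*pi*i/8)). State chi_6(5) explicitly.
Character table of Z/8Z (irreps indexed chi_0,...,chi_7 with chi_k(m) = zeta_8^(k*m), zeta_8 = exp(2*pi*i/8)):
  irrep \ class  {0} (size 1)  {1} (size 1)    {2} (size 1)  {3} (size 1)    {4} (size 1)  {5} (size 1)    {6} (size 1)  {7} (size 1)  
  chi_0          1             1               1             1               1             1               1             1             
  chi_1          1             exp(I*pi/4)     I             exp(3*I*pi/4)   -1            exp(-3*I*pi/4)  -I            exp(-I*pi/4)  
  chi_2          1             I               -1            -I              1             I               -1            -I            
  chi_3          1             exp(3*I*pi/4)   -I            exp(I*pi/4)     -1            exp(-I*pi/4)    I             exp(-3*I*pi/4)
  chi_4          1             -1              1             -1              1             -1              1             -1            
  chi_5          1             exp(-3*I*pi/4)  I             exp(-I*pi/4)    -1            exp(I*pi/4)     -I            exp(3*I*pi/4) 
  chi_6          1             -I              -1            I               1             -I              -1            I             
  chi_7          1             exp(-I*pi/4)    -I            exp(-3*I*pi/4)  -1            exp(3*I*pi/4)   I             exp(I*pi/4)   

Spot check: chi_6(5) = zeta_8^(6*5) = zeta_8^30 = -I.

Proof sketch: Z/8Z is abelian, so all 8 irreducible complex representations are 1-dimensional. They are given by chi_k(m) = zeta_8^(k*m) for k = 0,...,7. Row orthogonality: sum_m chi_k(m) conj(chi_l(m)) = 8 * [k = l].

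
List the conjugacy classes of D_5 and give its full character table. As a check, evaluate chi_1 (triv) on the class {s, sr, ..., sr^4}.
Conjugacy classes: {e} of size 1, {r^1, r^4} of size 2, {r^2, r^3} of size 2, {s, sr, ..., sr^4} of size 5.
Character table:
  irrep \ class              {e} (size 1)  {r^1, r^4} (size 2)  {r^2, r^3} (size 2)  {s, sr, ..., sr^4} (size 5)
  chi_1 (triv)               1             1                    1                    1                          
  chi_2 (sign: r->1, s->-1)  1             1                    1                    -1                         
  chi_3 (2d, j=1)            2             -1/2 + sqrt(5)/2     -sqrt(5)/2 - 1/2     0                          
  chi_4 (2d, j=2)            2             -sqrt(5)/2 - 1/2     -1/2 + sqrt(5)/2     0                          

Spot check: chi_1 (triv) on {s, sr, ..., sr^4} = 1.

Details: D_5 has order 2*5 = 10 with 4 conjugacy classes, hence 4 irreducibles. Sum of squared dims 1 + 1 + 4 + 4 = 10 = |G|. Linear characters come from the abelianisation; the 2-dimensional irreps have character r^k -> 2*cos(2*pi*j*k/5), reflections -> 0.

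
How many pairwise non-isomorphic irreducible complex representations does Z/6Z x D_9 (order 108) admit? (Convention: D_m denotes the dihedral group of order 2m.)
36

Working: The number of irreducible complex representations of a finite group equals its number of conjugacy classes. For a direct product, #classes(G x H) = #classes(G) * #classes(H). Z/6Z has 6 classes (abelian), D_9 has 6 classes, so 6 * 6 = 36, so Z/6Z x D_9 (order 108) has exactly 36 irreducible complex representations.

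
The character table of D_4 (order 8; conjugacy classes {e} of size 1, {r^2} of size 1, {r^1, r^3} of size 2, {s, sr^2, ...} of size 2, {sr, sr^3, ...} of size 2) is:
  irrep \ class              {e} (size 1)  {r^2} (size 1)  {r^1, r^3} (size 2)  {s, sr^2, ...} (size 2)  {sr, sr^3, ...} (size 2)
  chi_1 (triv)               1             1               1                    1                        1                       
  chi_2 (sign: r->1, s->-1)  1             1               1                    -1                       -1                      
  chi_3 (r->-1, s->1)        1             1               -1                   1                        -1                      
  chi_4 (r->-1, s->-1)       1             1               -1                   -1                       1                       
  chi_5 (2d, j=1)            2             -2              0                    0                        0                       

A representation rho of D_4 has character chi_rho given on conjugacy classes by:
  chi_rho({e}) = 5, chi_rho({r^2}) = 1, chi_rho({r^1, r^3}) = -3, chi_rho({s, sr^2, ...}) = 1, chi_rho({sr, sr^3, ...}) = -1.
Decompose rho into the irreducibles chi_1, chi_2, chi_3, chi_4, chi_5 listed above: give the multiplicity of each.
Multiplicities: chi_1: 0, chi_2: 0, chi_3: 2, chi_4: 1, chi_5: 1.

Why: Use <chi_rho, chi> = (1/|G|) sum_C |C| * chi_rho(C) * conj(chi(C)) with |G| = 8 for each irreducible chi in the table:
  <chi_rho, chi_1> = (1/8)[1*(5)*conj(1) + 1*(1)*conj(1) + 2*(-3)*conj(1) + 2*(1)*conj(1) + 2*(-1)*conj(1)]
      = (1/8)[(5) + (1) + (-6) + (2) + (-2)] = 0/8 = 0
  <chi_rho, chi_2> = (1/8)[1*(5)*conj(1) + 1*(1)*conj(1) + 2*(-3)*conj(1) + 2*(1)*conj(-1) + 2*(-1)*conj(-1)]
      = (1/8)[(5) + (1) + (-6) + (-2) + (2)] = 0/8 = 0
  <chi_rho, chi_3> = (1/8)[1*(5)*conj(1) + 1*(1)*conj(1) + 2*(-3)*conj(-1) + 2*(1)*conj(1) + 2*(-1)*conj(-1)]
      = (1/8)[(5) + (1) + (6) + (2) + (2)] = 16/8 = 2
  <chi_rho, chi_4> = (1/8)[1*(5)*conj(1) + 1*(1)*conj(1) + 2*(-3)*conj(-1) + 2*(1)*conj(-1) + 2*(-1)*conj(1)]
      = (1/8)[(5) + (1) + (6) + (-2) + (-2)] = 8/8 = 1
  <chi_rho, chi_5> = (1/8)[1*(5)*conj(2) + 1*(1)*conj(-2) + 2*(-3)*conj(0) + 2*(1)*conj(0) + 2*(-1)*conj(0)]
      = (1/8)[(10) + (-2) + (0) + (0) + (0)] = 8/8 = 1
Dimension check: dim(rho) = sum (mult * dim) = 0*1 + 0*1 + 2*1 + 1*1 + 1*2 = 5 = chi_rho(e) = 5.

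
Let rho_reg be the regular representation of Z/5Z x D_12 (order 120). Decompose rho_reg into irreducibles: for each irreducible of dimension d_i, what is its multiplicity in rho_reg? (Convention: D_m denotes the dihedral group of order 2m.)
Each irreducible V_i of dimension d_i appears with multiplicity d_i, i.e. rho_reg = (direct sum over all irreducibles V_i) d_i V_i. The irreducible dimensions for Z/5Z x D_12 are 1, 1, 1, 1, 1, 1, 1, 1, 1, 1, 1, 1, 1, 1, 1, 1, 1, 1, 1, 1, 2, 2, 2, 2, 2, 2, 2, 2, 2, 2, 2, 2, 2, 2, 2, 2, 2, 2, 2, 2, 2, 2, 2, 2, 2: 20 irreducibles of dimension 1, each with multiplicity 1; 25 irreducibles of dimension 2, each with multiplicity 2. Total dimension 20*1*1 + 25*2*2 = 120 = |G|.

Proof sketch: General theorem: in the regular representation of a finite group G, each irreducible appears with multiplicity equal to its dimension. Check: dim(rho_reg) = sum d_i^2 = 1 + 1 + 1 + 1 + 1 + 1 + 1 + 1 + 1 + 1 + 1 + 1 + 1 + 1 + 1 + 1 + 1 + 1 + 1 + 1 + 4 + 4 + 4 + 4 + 4 + 4 + 4 + 4 + 4 + 4 + 4 + 4 + 4 + 4 + 4 + 4 + 4 + 4 + 4 + 4 + 4 + 4 + 4 + 4 + 4 = 120 = |G|.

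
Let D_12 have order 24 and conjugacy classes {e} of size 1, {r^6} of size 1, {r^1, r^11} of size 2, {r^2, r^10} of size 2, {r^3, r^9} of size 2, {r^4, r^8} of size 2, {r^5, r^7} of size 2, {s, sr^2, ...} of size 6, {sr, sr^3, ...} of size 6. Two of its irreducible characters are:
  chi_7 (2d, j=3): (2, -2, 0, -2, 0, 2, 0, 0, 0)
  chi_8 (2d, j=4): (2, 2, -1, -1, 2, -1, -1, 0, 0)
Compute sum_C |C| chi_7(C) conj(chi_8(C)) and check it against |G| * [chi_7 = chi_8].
Sum = 0; so <chi_7, chi_8> = 0 (distinct irreducibles are orthogonal).

Proof sketch: Compute term by term over conjugacy classes (|C| * chi_7(C) * conj(chi_8(C))):
  1*(2)*conj(2) + 1*(-2)*conj(2) + 2*(0)*conj(-1) + 2*(-2)*conj(-1) + 2*(0)*conj(2) + 2*(2)*conj(-1) + 2*(0)*conj(-1) + 6*(0)*conj(0) + 6*(0)*conj(0)
  = (4) + (-4) + (0) + (4) + (0) + (-4) + (0) + (0) + (0)
  = 0.
Dividing by |G| = 24 gives 0/24 = 0, matching the row-orthogonality relation <chi_7, chi_8> = [chi_7 = chi_8].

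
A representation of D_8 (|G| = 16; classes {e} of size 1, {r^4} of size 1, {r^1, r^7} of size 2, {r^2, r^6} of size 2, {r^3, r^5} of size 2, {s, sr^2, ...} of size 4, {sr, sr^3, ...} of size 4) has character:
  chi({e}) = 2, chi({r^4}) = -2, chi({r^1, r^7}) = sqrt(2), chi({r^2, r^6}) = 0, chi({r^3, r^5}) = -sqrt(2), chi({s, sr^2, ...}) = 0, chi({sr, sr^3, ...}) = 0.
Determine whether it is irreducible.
Irreducible: <chi, chi> = 1.

Reasoning: <chi, chi> = (1/|G|) sum_C |C| * |chi(C)|^2 = (1/16)[1*|2|^2 + 1*|-2|^2 + 2*|sqrt(2)|^2 + 2*|0|^2 + 2*|-sqrt(2)|^2 + 4*|0|^2 + 4*|0|^2]
  = (1/16)[(4) + (4) + (4) + (0) + (4) + (0) + (0)] = 16/16 = 1.
A character is irreducible iff <chi, chi> = 1, so this representation is irreducible.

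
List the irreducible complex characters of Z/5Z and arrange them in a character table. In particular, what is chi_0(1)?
Character table of Z/5Z (irreps indexed chi_0,...,chi_4 with chi_k(m) = zeta_5^(k*m), zeta_5 = exp(2*pi*i/5)):
  irrep \ class  {0} (size 1)  {1} (size 1)    {2} (size 1)    {3} (size 1)    {4} (size 1)  
  chi_0          1             1               1               1               1             
  chi_1          1             exp(2*I*pi/5)   exp(4*I*pi/5)   exp(-4*I*pi/5)  exp(-2*I*pi/5)
  chi_2          1             exp(4*I*pi/5)   exp(-2*I*pi/5)  exp(2*I*pi/5)   exp(-4*I*pi/5)
  chi_3          1             exp(-4*I*pi/5)  exp(2*I*pi/5)   exp(-2*I*pi/5)  exp(4*I*pi/5) 
  chi_4          1             exp(-2*I*pi/5)  exp(-4*I*pi/5)  exp(4*I*pi/5)   exp(2*I*pi/5) 

Spot check: chi_0(1) = zeta_5^(0*1) = zeta_5^0 = 1.

Working: Z/5Z is abelian, so all 5 irreducible complex representations are 1-dimensional. They are given by chi_k(m) = zeta_5^(k*m) for k = 0,...,4. Row orthogonality: sum_m chi_k(m) conj(chi_l(m)) = 5 * [k = l].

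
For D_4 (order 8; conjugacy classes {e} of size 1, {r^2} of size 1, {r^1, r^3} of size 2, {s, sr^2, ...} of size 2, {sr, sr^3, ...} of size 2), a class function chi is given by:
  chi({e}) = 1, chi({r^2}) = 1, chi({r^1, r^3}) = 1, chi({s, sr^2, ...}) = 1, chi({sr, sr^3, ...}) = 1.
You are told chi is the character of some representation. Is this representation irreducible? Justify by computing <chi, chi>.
Irreducible: <chi, chi> = 1.

Why: <chi, chi> = (1/|G|) sum_C |C| * |chi(C)|^2 = (1/8)[1*|1|^2 + 1*|1|^2 + 2*|1|^2 + 2*|1|^2 + 2*|1|^2]
  = (1/8)[(1) + (1) + (2) + (2) + (2)] = 8/8 = 1.
A character is irreducible iff <chi, chi> = 1, so this representation is irreducible.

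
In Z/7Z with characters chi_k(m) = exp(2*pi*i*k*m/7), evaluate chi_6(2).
chi_6(2) = zeta_7^12 = exp(-4*I*pi/7)

Solution. chi_6(2) = zeta_7^(6*2) = zeta_7^12. Since zeta_7^7 = 1, this equals zeta_7^5 = exp(2*pi*i*5/7) = exp(-4*I*pi/7).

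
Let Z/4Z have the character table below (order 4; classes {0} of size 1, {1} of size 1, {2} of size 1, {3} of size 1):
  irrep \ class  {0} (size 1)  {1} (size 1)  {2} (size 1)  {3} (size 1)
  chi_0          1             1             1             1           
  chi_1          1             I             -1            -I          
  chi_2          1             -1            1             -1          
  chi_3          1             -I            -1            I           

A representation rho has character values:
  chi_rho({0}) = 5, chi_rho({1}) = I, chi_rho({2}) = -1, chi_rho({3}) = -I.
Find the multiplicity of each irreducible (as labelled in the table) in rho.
Multiplicities: chi_0: 1, chi_1: 2, chi_2: 1, chi_3: 1.

Explanation: Use <chi_rho, chi> = (1/|G|) sum_C |C| * chi_rho(C) * conj(chi(C)) with |G| = 4 for each irreducible chi in the table:
  <chi_rho, chi_0> = (1/4)[1*(5)*conj(1) + 1*(I)*conj(1) + 1*(-1)*conj(1) + 1*(-I)*conj(1)]
      = (1/4)[(5) + (I) + (-1) + (-I)] = 4/4 = 1
  <chi_rho, chi_1> = (1/4)[1*(5)*conj(1) + 1*(I)*conj(I) + 1*(-1)*conj(-1) + 1*(-I)*conj(-I)]
      = (1/4)[(5) + (1) + (1) + (1)] = 8/4 = 2
  <chi_rho, chi_2> = (1/4)[1*(5)*conj(1) + 1*(I)*conj(-1) + 1*(-1)*conj(1) + 1*(-I)*conj(-1)]
      = (1/4)[(5) + (-I) + (-1) + (I)] = 4/4 = 1
  <chi_rho, chi_3> = (1/4)[1*(5)*conj(1) + 1*(I)*conj(-I) + 1*(-1)*conj(-1) + 1*(-I)*conj(I)]
      = (1/4)[(5) + (-1) + (1) + (-1)] = 4/4 = 1
(Exp terms are combined using exp(i*s)*conj(exp(i*t)) = exp(i*(s-t)), and sums of them are collapsed using the identity that for every m > 1 the m distinct m-th roots of unity sum to 0, e.g. 1 + exp(2*I*pi/3) + exp(-2*I*pi/3) = 0.)
Dimension check: dim(rho) = sum (mult * dim) = 1*1 + 2*1 + 1*1 + 1*1 = 5 = chi_rho(e) = 5.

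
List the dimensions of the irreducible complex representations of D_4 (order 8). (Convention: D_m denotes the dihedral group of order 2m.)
Dimensions: 1, 1, 1, 1, 2

Explanation: There are 5 irreducibles (= number of conjugacy classes). Their dimensions d_i satisfy sum d_i^2 = |G| = 8: 1 + 1 + 1 + 1 + 4 = 8.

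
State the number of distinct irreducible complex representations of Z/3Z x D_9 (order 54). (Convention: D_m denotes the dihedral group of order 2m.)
18

The number of irreducible complex representations of a finite group equals its number of conjugacy classes. For a direct product, #classes(G x H) = #classes(G) * #classes(H). Z/3Z has 3 classes (abelian), D_9 has 6 classes, so 3 * 6 = 18, so Z/3Z x D_9 (order 54) has exactly 18 irreducible complex representations.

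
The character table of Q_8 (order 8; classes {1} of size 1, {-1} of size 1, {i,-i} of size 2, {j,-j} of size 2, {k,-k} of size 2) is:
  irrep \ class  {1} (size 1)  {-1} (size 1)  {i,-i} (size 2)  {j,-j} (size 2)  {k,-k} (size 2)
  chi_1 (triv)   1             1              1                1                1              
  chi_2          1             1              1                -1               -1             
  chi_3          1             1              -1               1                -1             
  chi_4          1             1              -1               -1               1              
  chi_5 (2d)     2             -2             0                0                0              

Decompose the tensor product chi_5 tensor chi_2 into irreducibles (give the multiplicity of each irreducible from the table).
chi_5 tensor chi_2 = chi_5 (all other irreducibles have multiplicity 0).

Working: The character of a tensor product is the pointwise product (chi_5 * chi_2)(C) = chi_5(C) * chi_2(C):
  {1}: (2)*(1), {-1}: (-2)*(1), {i,-i}: (0)*(1), {j,-j}: (0)*(-1), {k,-k}: (0)*(-1)
so (chi_5 * chi_2) takes values
  {1} -> 2, {-1} -> -2, {i,-i} -> 0, {j,-j} -> 0, {k,-k} -> 0.
Now take the inner product of this character with each irreducible chi from the table, <chi_5*chi_2, chi> = (1/8) sum_C |C| (chi_5*chi_2)(C) conj(chi(C)):
  <chi_5*chi_2, chi_1> = (1/8)[1*(2)*conj(1) + 1*(-2)*conj(1) + 2*(0)*conj(1) + 2*(0)*conj(1) + 2*(0)*conj(1)]
      = (1/8)[(2) + (-2) + (0) + (0) + (0)] = 0/8 = 0
  <chi_5*chi_2, chi_2> = (1/8)[1*(2)*conj(1) + 1*(-2)*conj(1) + 2*(0)*conj(1) + 2*(0)*conj(-1) + 2*(0)*conj(-1)]
      = (1/8)[(2) + (-2) + (0) + (0) + (0)] = 0/8 = 0
  <chi_5*chi_2, chi_3> = (1/8)[1*(2)*conj(1) + 1*(-2)*conj(1) + 2*(0)*conj(-1) + 2*(0)*conj(1) + 2*(0)*conj(-1)]
      = (1/8)[(2) + (-2) + (0) + (0) + (0)] = 0/8 = 0
  <chi_5*chi_2, chi_4> = (1/8)[1*(2)*conj(1) + 1*(-2)*conj(1) + 2*(0)*conj(-1) + 2*(0)*conj(-1) + 2*(0)*conj(1)]
      = (1/8)[(2) + (-2) + (0) + (0) + (0)] = 0/8 = 0
  <chi_5*chi_2, chi_5> = (1/8)[1*(2)*conj(2) + 1*(-2)*conj(-2) + 2*(0)*conj(0) + 2*(0)*conj(0) + 2*(0)*conj(0)]
      = (1/8)[(4) + (4) + (0) + (0) + (0)] = 8/8 = 1
Hence the multiplicities are chi_5: 1. Dimension check: dim(chi_5)*dim(chi_2) = 2*1 = 2 and sum (mult * dim) = 1*2 = 2.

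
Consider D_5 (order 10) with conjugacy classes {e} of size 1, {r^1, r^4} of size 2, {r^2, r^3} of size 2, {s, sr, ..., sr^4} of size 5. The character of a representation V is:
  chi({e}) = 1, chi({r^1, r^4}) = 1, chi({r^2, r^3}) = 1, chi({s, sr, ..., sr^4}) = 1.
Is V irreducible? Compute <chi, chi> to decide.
Irreducible: <chi, chi> = 1.

Reasoning: <chi, chi> = (1/|G|) sum_C |C| * |chi(C)|^2 = (1/10)[1*|1|^2 + 2*|1|^2 + 2*|1|^2 + 5*|1|^2]
  = (1/10)[(1) + (2) + (2) + (5)] = 10/10 = 1.
A character is irreducible iff <chi, chi> = 1, so this representation is irreducible.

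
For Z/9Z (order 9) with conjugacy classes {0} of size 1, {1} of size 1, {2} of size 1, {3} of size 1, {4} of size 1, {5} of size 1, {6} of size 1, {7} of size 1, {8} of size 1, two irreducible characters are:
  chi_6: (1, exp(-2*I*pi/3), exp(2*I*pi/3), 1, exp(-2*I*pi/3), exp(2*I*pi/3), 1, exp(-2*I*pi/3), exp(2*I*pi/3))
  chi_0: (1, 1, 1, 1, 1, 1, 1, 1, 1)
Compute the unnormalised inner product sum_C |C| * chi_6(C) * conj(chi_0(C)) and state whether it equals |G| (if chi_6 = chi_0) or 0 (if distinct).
Sum = 0; so <chi_6, chi_0> = 0 (distinct irreducibles are orthogonal).

Argument: Compute term by term over conjugacy classes (|C| * chi_6(C) * conj(chi_0(C))):
  1*(1)*conj(1) + 1*(exp(-2*I*pi/3))*conj(1) + 1*(exp(2*I*pi/3))*conj(1) + 1*(1)*conj(1) + 1*(exp(-2*I*pi/3))*conj(1) + 1*(exp(2*I*pi/3))*conj(1) + 1*(1)*conj(1) + 1*(exp(-2*I*pi/3))*conj(1) + 1*(exp(2*I*pi/3))*conj(1)
  = (1) + (exp(-2*I*pi/3)) + (exp(2*I*pi/3)) + (1) + (exp(-2*I*pi/3)) + (exp(2*I*pi/3)) + (1) + (exp(-2*I*pi/3)) + (exp(2*I*pi/3))
  = 0.
(Exp terms are combined using exp(i*s)*conj(exp(i*t)) = exp(i*(s-t)), and sums of them are collapsed using the identity that for every m > 1 the m distinct m-th roots of unity sum to 0, e.g. 1 + exp(2*I*pi/3) + exp(-2*I*pi/3) = 0.)
Dividing by |G| = 9 gives 0/9 = 0, matching the row-orthogonality relation <chi_6, chi_0> = [chi_6 = chi_0].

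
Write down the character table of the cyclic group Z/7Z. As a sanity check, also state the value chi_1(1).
Character table of Z/7Z (irreps indexed chi_0,...,chi_6 with chi_k(m) = zeta_7^(k*m), zeta_7 = exp(2*pi*i/7)):
  irrep \ class  {0} (size 1)  {1} (size 1)    {2} (size 1)    {3} (size 1)    {4} (size 1)    {5} (size 1)    {6} (size 1)  
  chi_0          1             1               1               1               1               1               1             
  chi_1          1             exp(2*I*pi/7)   exp(4*I*pi/7)   exp(6*I*pi/7)   exp(-6*I*pi/7)  exp(-4*I*pi/7)  exp(-2*I*pi/7)
  chi_2          1             exp(4*I*pi/7)   exp(-6*I*pi/7)  exp(-2*I*pi/7)  exp(2*I*pi/7)   exp(6*I*pi/7)   exp(-4*I*pi/7)
  chi_3          1             exp(6*I*pi/7)   exp(-2*I*pi/7)  exp(4*I*pi/7)   exp(-4*I*pi/7)  exp(2*I*pi/7)   exp(-6*I*pi/7)
  chi_4          1             exp(-6*I*pi/7)  exp(2*I*pi/7)   exp(-4*I*pi/7)  exp(4*I*pi/7)   exp(-2*I*pi/7)  exp(6*I*pi/7) 
  chi_5          1             exp(-4*I*pi/7)  exp(6*I*pi/7)   exp(2*I*pi/7)   exp(-2*I*pi/7)  exp(-6*I*pi/7)  exp(4*I*pi/7) 
  chi_6          1             exp(-2*I*pi/7)  exp(-4*I*pi/7)  exp(-6*I*pi/7)  exp(6*I*pi/7)   exp(4*I*pi/7)   exp(2*I*pi/7) 

Spot check: chi_1(1) = zeta_7^(1*1) = zeta_7^1 = exp(2*I*pi/7).

Working: Z/7Z is abelian, so all 7 irreducible complex representations are 1-dimensional. They are given by chi_k(m) = zeta_7^(k*m) for k = 0,...,6. Row orthogonality: sum_m chi_k(m) conj(chi_l(m)) = 7 * [k = l].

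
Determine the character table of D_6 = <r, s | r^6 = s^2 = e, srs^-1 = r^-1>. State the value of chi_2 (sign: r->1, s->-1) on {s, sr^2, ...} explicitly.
Conjugacy classes: {e} of size 1, {r^3} of size 1, {r^1, r^5} of size 2, {r^2, r^4} of size 2, {s, sr^2, ...} of size 3, {sr, sr^3, ...} of size 3.
Character table:
  irrep \ class              {e} (size 1)  {r^3} (size 1)  {r^1, r^5} (size 2)  {r^2, r^4} (size 2)  {s, sr^2, ...} (size 3)  {sr, sr^3, ...} (size 3)
  chi_1 (triv)               1             1               1                    1                    1                        1                       
  chi_2 (sign: r->1, s->-1)  1             1               1                    1                    -1                       -1                      
  chi_3 (r->-1, s->1)        1             -1              -1                   1                    1                        -1                      
  chi_4 (r->-1, s->-1)       1             -1              -1                   1                    -1                       1                       
  chi_5 (2d, j=1)            2             -2              1                    -1                   0                        0                       
  chi_6 (2d, j=2)            2             2               -1                   -1                   0                        0                       

Spot check: chi_2 (sign: r->1, s->-1) on {s, sr^2, ...} = -1.

Reasoning: D_6 has order 2*6 = 12 with 6 conjugacy classes, hence 6 irreducibles. Sum of squared dims 1 + 1 + 1 + 1 + 4 + 4 = 12 = |G|. Linear characters come from the abelianisation; the 2-dimensional irreps have character r^k -> 2*cos(2*pi*j*k/6), reflections -> 0.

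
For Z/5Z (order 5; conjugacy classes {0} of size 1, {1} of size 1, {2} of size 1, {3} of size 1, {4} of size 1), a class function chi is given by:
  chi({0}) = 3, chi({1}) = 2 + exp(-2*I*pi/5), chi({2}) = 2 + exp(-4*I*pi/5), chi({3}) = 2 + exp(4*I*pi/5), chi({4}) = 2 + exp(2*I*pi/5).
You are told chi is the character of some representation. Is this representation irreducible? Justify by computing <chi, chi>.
Not irreducible (reducible): <chi, chi> = 5 > 1.

Why: <chi, chi> = (1/|G|) sum_C |C| * |chi(C)|^2 = (1/5)[1*|3|^2 + 1*|2 + exp(-2*I*pi/5)|^2 + 1*|2 + exp(-4*I*pi/5)|^2 + 1*|2 + exp(4*I*pi/5)|^2 + 1*|2 + exp(2*I*pi/5)|^2]
  = (1/5)[(9) + (5 + 2*exp(-2*I*pi/5) + 2*exp(2*I*pi/5)) + (5 + 2*exp(-4*I*pi/5) + 2*exp(4*I*pi/5)) + (5 + 2*exp(-4*I*pi/5) + 2*exp(4*I*pi/5)) + (5 + 2*exp(-2*I*pi/5) + 2*exp(2*I*pi/5))] = 25/5 = 5.
(Exp terms are combined using exp(i*s)*conj(exp(i*t)) = exp(i*(s-t)), and sums of them are collapsed using the identity that for every m > 1 the m distinct m-th roots of unity sum to 0, e.g. 1 + exp(2*I*pi/3) + exp(-2*I*pi/3) = 0.)
A character is irreducible iff <chi, chi> = 1, so this representation is reducible.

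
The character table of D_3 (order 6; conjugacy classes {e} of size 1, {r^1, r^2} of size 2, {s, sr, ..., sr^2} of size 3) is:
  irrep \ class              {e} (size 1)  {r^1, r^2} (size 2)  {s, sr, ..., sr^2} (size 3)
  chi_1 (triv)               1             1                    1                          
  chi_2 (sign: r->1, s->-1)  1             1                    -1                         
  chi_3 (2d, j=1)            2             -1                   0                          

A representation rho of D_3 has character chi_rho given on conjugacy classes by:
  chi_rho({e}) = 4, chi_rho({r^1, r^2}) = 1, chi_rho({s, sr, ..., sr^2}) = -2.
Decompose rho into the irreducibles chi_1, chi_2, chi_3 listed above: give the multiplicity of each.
Multiplicities: chi_1: 0, chi_2: 2, chi_3: 1.

Use <chi_rho, chi> = (1/|G|) sum_C |C| * chi_rho(C) * conj(chi(C)) with |G| = 6 for each irreducible chi in the table:
  <chi_rho, chi_1> = (1/6)[1*(4)*conj(1) + 2*(1)*conj(1) + 3*(-2)*conj(1)]
      = (1/6)[(4) + (2) + (-6)] = 0/6 = 0
  <chi_rho, chi_2> = (1/6)[1*(4)*conj(1) + 2*(1)*conj(1) + 3*(-2)*conj(-1)]
      = (1/6)[(4) + (2) + (6)] = 12/6 = 2
  <chi_rho, chi_3> = (1/6)[1*(4)*conj(2) + 2*(1)*conj(-1) + 3*(-2)*conj(0)]
      = (1/6)[(8) + (-2) + (0)] = 6/6 = 1
Dimension check: dim(rho) = sum (mult * dim) = 0*1 + 2*1 + 1*2 = 4 = chi_rho(e) = 4.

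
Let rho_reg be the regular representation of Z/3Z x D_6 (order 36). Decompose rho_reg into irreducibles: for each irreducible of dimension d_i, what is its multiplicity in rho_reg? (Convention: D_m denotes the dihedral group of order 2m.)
Each irreducible V_i of dimension d_i appears with multiplicity d_i, i.e. rho_reg = (direct sum over all irreducibles V_i) d_i V_i. The irreducible dimensions for Z/3Z x D_6 are 1, 1, 1, 1, 1, 1, 1, 1, 1, 1, 1, 1, 2, 2, 2, 2, 2, 2: 12 irreducibles of dimension 1, each with multiplicity 1; 6 irreducibles of dimension 2, each with multiplicity 2. Total dimension 12*1*1 + 6*2*2 = 36 = |G|.

Explanation: General theorem: in the regular representation of a finite group G, each irreducible appears with multiplicity equal to its dimension. Check: dim(rho_reg) = sum d_i^2 = 1 + 1 + 1 + 1 + 1 + 1 + 1 + 1 + 1 + 1 + 1 + 1 + 4 + 4 + 4 + 4 + 4 + 4 = 36 = |G|.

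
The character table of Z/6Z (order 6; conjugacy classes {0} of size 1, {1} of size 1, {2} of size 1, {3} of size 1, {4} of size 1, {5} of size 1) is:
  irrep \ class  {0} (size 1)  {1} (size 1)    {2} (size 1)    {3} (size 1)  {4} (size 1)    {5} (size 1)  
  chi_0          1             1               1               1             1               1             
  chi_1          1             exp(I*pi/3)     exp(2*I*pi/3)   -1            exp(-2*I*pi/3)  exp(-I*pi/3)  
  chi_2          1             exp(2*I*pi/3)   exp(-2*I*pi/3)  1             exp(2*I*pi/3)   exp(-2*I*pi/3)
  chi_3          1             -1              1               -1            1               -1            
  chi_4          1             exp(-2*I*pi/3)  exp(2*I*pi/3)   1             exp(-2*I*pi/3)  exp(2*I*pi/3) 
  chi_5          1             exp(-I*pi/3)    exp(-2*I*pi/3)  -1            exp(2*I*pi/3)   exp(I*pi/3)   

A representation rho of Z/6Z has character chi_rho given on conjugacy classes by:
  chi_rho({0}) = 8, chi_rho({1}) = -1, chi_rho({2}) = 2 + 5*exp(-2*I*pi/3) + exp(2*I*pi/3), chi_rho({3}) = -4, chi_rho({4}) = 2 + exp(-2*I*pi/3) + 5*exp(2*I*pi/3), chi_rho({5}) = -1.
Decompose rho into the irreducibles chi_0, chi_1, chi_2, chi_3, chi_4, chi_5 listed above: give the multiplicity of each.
Multiplicities: chi_0: 0, chi_1: 1, chi_2: 2, chi_3: 2, chi_4: 0, chi_5: 3.

Details: Use <chi_rho, chi> = (1/|G|) sum_C |C| * chi_rho(C) * conj(chi(C)) with |G| = 6 for each irreducible chi in the table:
  <chi_rho, chi_0> = (1/6)[1*(8)*conj(1) + 1*(-1)*conj(1) + 1*(2 + 5*exp(-2*I*pi/3) + exp(2*I*pi/3))*conj(1) + 1*(-4)*conj(1) + 1*(2 + exp(-2*I*pi/3) + 5*exp(2*I*pi/3))*conj(1) + 1*(-1)*conj(1)]
      = (1/6)[(8) + (-1) + (2 + 5*exp(-2*I*pi/3) + exp(2*I*pi/3)) + (-4) + (2 + exp(-2*I*pi/3) + 5*exp(2*I*pi/3)) + (-1)] = 0/6 = 0
  <chi_rho, chi_1> = (1/6)[1*(8)*conj(1) + 1*(-1)*conj(exp(I*pi/3)) + 1*(2 + 5*exp(-2*I*pi/3) + exp(2*I*pi/3))*conj(exp(2*I*pi/3)) + 1*(-4)*conj(-1) + 1*(2 + exp(-2*I*pi/3) + 5*exp(2*I*pi/3))*conj(exp(-2*I*pi/3)) + 1*(-1)*conj(exp(-I*pi/3))]
      = (1/6)[(8) + (1 + 3*exp(-2*I*pi/3) - 2*exp(-I*pi/3) + 2*exp(I*pi/3)) + (1 + 2*exp(-2*I*pi/3) + 5*exp(2*I*pi/3)) + (4) + (1 + 5*exp(-2*I*pi/3) + 2*exp(2*I*pi/3)) + (1 - 2*exp(I*pi/3) + 2*exp(-I*pi/3) + 3*exp(2*I*pi/3))] = 6/6 = 1
  <chi_rho, chi_2> = (1/6)[1*(8)*conj(1) + 1*(-1)*conj(exp(2*I*pi/3)) + 1*(2 + 5*exp(-2*I*pi/3) + exp(2*I*pi/3))*conj(exp(-2*I*pi/3)) + 1*(-4)*conj(1) + 1*(2 + exp(-2*I*pi/3) + 5*exp(2*I*pi/3))*conj(exp(2*I*pi/3)) + 1*(-1)*conj(exp(-2*I*pi/3))]
      = (1/6)[(8) + (-1 + exp(-I*pi/3) - 2*exp(-2*I*pi/3)) + (5 + exp(-2*I*pi/3) + 2*exp(2*I*pi/3)) + (-4) + (5 + 2*exp(-2*I*pi/3) + exp(2*I*pi/3)) + (-1 - 2*exp(2*I*pi/3) + exp(I*pi/3))] = 12/6 = 2
  <chi_rho, chi_3> = (1/6)[1*(8)*conj(1) + 1*(-1)*conj(-1) + 1*(2 + 5*exp(-2*I*pi/3) + exp(2*I*pi/3))*conj(1) + 1*(-4)*conj(-1) + 1*(2 + exp(-2*I*pi/3) + 5*exp(2*I*pi/3))*conj(1) + 1*(-1)*conj(-1)]
      = (1/6)[(8) + (1) + (2 + 5*exp(-2*I*pi/3) + exp(2*I*pi/3)) + (4) + (2 + exp(-2*I*pi/3) + 5*exp(2*I*pi/3)) + (1)] = 12/6 = 2
  <chi_rho, chi_4> = (1/6)[1*(8)*conj(1) + 1*(-1)*conj(exp(-2*I*pi/3)) + 1*(2 + 5*exp(-2*I*pi/3) + exp(2*I*pi/3))*conj(exp(2*I*pi/3)) + 1*(-4)*conj(1) + 1*(2 + exp(-2*I*pi/3) + 5*exp(2*I*pi/3))*conj(exp(-2*I*pi/3)) + 1*(-1)*conj(exp(2*I*pi/3))]
      = (1/6)[(8) + (-1 + 2*exp(-2*I*pi/3) - 2*exp(2*I*pi/3) + 3*exp(I*pi/3)) + (1 + 2*exp(-2*I*pi/3) + 5*exp(2*I*pi/3)) + (-4) + (1 + 5*exp(-2*I*pi/3) + 2*exp(2*I*pi/3)) + (-1 + 3*exp(-I*pi/3) + 2*exp(2*I*pi/3) - 2*exp(-2*I*pi/3))] = 0/6 = 0
  <chi_rho, chi_5> = (1/6)[1*(8)*conj(1) + 1*(-1)*conj(exp(-I*pi/3)) + 1*(2 + 5*exp(-2*I*pi/3) + exp(2*I*pi/3))*conj(exp(-2*I*pi/3)) + 1*(-4)*conj(-1) + 1*(2 + exp(-2*I*pi/3) + 5*exp(2*I*pi/3))*conj(exp(2*I*pi/3)) + 1*(-1)*conj(exp(I*pi/3))]
      = (1/6)[(8) + (1 - 2*exp(I*pi/3) + exp(2*I*pi/3)) + (5 + exp(-2*I*pi/3) + 2*exp(2*I*pi/3)) + (4) + (5 + 2*exp(-2*I*pi/3) + exp(2*I*pi/3)) + (1 + exp(-2*I*pi/3) - 2*exp(-I*pi/3))] = 18/6 = 3
(Exp terms are combined using exp(i*s)*conj(exp(i*t)) = exp(i*(s-t)), and sums of them are collapsed using the identity that for every m > 1 the m distinct m-th roots of unity sum to 0, e.g. 1 + exp(2*I*pi/3) + exp(-2*I*pi/3) = 0.)
Dimension check: dim(rho) = sum (mult * dim) = 0*1 + 1*1 + 2*1 + 2*1 + 0*1 + 3*1 = 8 = chi_rho(e) = 8.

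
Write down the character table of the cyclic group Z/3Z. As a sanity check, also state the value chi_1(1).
Character table of Z/3Z (irreps indexed chi_0,...,chi_2 with chi_k(m) = zeta_3^(k*m), zeta_3 = exp(2*pi*i/3)):
  irrep \ class  {0} (size 1)  {1} (size 1)    {2} (size 1)  
  chi_0          1             1               1             
  chi_1          1             exp(2*I*pi/3)   exp(-2*I*pi/3)
  chi_2          1             exp(-2*I*pi/3)  exp(2*I*pi/3) 

Spot check: chi_1(1) = zeta_3^(1*1) = zeta_3^1 = exp(2*I*pi/3).

Why: Z/3Z is abelian, so all 3 irreducible complex representations are 1-dimensional. They are given by chi_k(m) = zeta_3^(k*m) for k = 0,...,2. Row orthogonality: sum_m chi_k(m) conj(chi_l(m)) = 3 * [k = l].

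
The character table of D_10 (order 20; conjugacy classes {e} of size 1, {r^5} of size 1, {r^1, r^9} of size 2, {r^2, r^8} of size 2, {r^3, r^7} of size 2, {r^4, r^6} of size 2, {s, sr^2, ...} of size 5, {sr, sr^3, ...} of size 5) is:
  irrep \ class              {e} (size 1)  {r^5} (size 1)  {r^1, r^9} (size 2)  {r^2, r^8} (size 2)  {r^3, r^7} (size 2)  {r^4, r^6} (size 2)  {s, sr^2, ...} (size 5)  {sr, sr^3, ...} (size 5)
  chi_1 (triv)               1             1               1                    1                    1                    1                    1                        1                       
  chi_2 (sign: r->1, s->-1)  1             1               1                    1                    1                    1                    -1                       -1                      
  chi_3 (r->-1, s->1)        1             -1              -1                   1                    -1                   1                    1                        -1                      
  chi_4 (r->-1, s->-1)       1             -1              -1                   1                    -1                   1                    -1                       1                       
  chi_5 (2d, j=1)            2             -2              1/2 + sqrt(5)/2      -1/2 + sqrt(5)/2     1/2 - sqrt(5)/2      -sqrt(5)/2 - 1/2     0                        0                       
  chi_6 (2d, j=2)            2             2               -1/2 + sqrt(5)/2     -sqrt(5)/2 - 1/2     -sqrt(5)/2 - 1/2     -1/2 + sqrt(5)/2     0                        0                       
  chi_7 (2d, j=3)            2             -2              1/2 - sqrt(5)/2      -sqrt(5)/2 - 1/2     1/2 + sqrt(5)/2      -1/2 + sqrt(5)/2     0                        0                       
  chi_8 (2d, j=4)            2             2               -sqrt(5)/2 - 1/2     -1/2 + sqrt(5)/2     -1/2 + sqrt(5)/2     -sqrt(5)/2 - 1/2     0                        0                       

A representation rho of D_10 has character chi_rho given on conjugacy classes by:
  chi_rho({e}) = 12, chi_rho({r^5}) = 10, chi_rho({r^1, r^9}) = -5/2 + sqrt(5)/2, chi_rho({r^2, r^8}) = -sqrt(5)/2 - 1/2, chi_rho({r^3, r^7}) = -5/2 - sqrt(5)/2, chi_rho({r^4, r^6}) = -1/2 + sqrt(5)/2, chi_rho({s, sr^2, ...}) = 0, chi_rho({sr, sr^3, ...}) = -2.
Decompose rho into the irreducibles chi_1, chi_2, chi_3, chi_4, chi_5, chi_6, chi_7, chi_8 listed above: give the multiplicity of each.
Multiplicities: chi_1: 0, chi_2: 1, chi_3: 1, chi_4: 0, chi_5: 0, chi_6: 3, chi_7: 0, chi_8: 2.

Reasoning: Use <chi_rho, chi> = (1/|G|) sum_C |C| * chi_rho(C) * conj(chi(C)) with |G| = 20 for each irreducible chi in the table:
  <chi_rho, chi_1> = (1/20)[1*(12)*conj(1) + 1*(10)*conj(1) + 2*(-5/2 + sqrt(5)/2)*conj(1) + 2*(-sqrt(5)/2 - 1/2)*conj(1) + 2*(-5/2 - sqrt(5)/2)*conj(1) + 2*(-1/2 + sqrt(5)/2)*conj(1) + 5*(0)*conj(1) + 5*(-2)*conj(1)]
      = (1/20)[(12) + (10) + (-5 + sqrt(5)) + (-sqrt(5) - 1) + (-5 - sqrt(5)) + (-1 + sqrt(5)) + (0) + (-10)] = 0/20 = 0
  <chi_rho, chi_2> = (1/20)[1*(12)*conj(1) + 1*(10)*conj(1) + 2*(-5/2 + sqrt(5)/2)*conj(1) + 2*(-sqrt(5)/2 - 1/2)*conj(1) + 2*(-5/2 - sqrt(5)/2)*conj(1) + 2*(-1/2 + sqrt(5)/2)*conj(1) + 5*(0)*conj(-1) + 5*(-2)*conj(-1)]
      = (1/20)[(12) + (10) + (-5 + sqrt(5)) + (-sqrt(5) - 1) + (-5 - sqrt(5)) + (-1 + sqrt(5)) + (0) + (10)] = 20/20 = 1
  <chi_rho, chi_3> = (1/20)[1*(12)*conj(1) + 1*(10)*conj(-1) + 2*(-5/2 + sqrt(5)/2)*conj(-1) + 2*(-sqrt(5)/2 - 1/2)*conj(1) + 2*(-5/2 - sqrt(5)/2)*conj(-1) + 2*(-1/2 + sqrt(5)/2)*conj(1) + 5*(0)*conj(1) + 5*(-2)*conj(-1)]
      = (1/20)[(12) + (-10) + (5 - sqrt(5)) + (-sqrt(5) - 1) + (sqrt(5) + 5) + (-1 + sqrt(5)) + (0) + (10)] = 20/20 = 1
  <chi_rho, chi_4> = (1/20)[1*(12)*conj(1) + 1*(10)*conj(-1) + 2*(-5/2 + sqrt(5)/2)*conj(-1) + 2*(-sqrt(5)/2 - 1/2)*conj(1) + 2*(-5/2 - sqrt(5)/2)*conj(-1) + 2*(-1/2 + sqrt(5)/2)*conj(1) + 5*(0)*conj(-1) + 5*(-2)*conj(1)]
      = (1/20)[(12) + (-10) + (5 - sqrt(5)) + (-sqrt(5) - 1) + (sqrt(5) + 5) + (-1 + sqrt(5)) + (0) + (-10)] = 0/20 = 0
  <chi_rho, chi_5> = (1/20)[1*(12)*conj(2) + 1*(10)*conj(-2) + 2*(-5/2 + sqrt(5)/2)*conj(1/2 + sqrt(5)/2) + 2*(-sqrt(5)/2 - 1/2)*conj(-1/2 + sqrt(5)/2) + 2*(-5/2 - sqrt(5)/2)*conj(1/2 - sqrt(5)/2) + 2*(-1/2 + sqrt(5)/2)*conj(-sqrt(5)/2 - 1/2) + 5*(0)*conj(0) + 5*(-2)*conj(0)]
      = (1/20)[(24) + (-20) + (-2*sqrt(5)) + (-2) + (2*sqrt(5)) + (-2) + (0) + (0)] = 0/20 = 0
  <chi_rho, chi_6> = (1/20)[1*(12)*conj(2) + 1*(10)*conj(2) + 2*(-5/2 + sqrt(5)/2)*conj(-1/2 + sqrt(5)/2) + 2*(-sqrt(5)/2 - 1/2)*conj(-sqrt(5)/2 - 1/2) + 2*(-5/2 - sqrt(5)/2)*conj(-sqrt(5)/2 - 1/2) + 2*(-1/2 + sqrt(5)/2)*conj(-1/2 + sqrt(5)/2) + 5*(0)*conj(0) + 5*(-2)*conj(0)]
      = (1/20)[(24) + (20) + (5 - 3*sqrt(5)) + (sqrt(5) + 3) + (5 + 3*sqrt(5)) + (3 - sqrt(5)) + (0) + (0)] = 60/20 = 3
  <chi_rho, chi_7> = (1/20)[1*(12)*conj(2) + 1*(10)*conj(-2) + 2*(-5/2 + sqrt(5)/2)*conj(1/2 - sqrt(5)/2) + 2*(-sqrt(5)/2 - 1/2)*conj(-sqrt(5)/2 - 1/2) + 2*(-5/2 - sqrt(5)/2)*conj(1/2 + sqrt(5)/2) + 2*(-1/2 + sqrt(5)/2)*conj(-1/2 + sqrt(5)/2) + 5*(0)*conj(0) + 5*(-2)*conj(0)]
      = (1/20)[(24) + (-20) + (-5 + 3*sqrt(5)) + (sqrt(5) + 3) + (-3*sqrt(5) - 5) + (3 - sqrt(5)) + (0) + (0)] = 0/20 = 0
  <chi_rho, chi_8> = (1/20)[1*(12)*conj(2) + 1*(10)*conj(2) + 2*(-5/2 + sqrt(5)/2)*conj(-sqrt(5)/2 - 1/2) + 2*(-sqrt(5)/2 - 1/2)*conj(-1/2 + sqrt(5)/2) + 2*(-5/2 - sqrt(5)/2)*conj(-1/2 + sqrt(5)/2) + 2*(-1/2 + sqrt(5)/2)*conj(-sqrt(5)/2 - 1/2) + 5*(0)*conj(0) + 5*(-2)*conj(0)]
      = (1/20)[(24) + (20) + (2*sqrt(5)) + (-2) + (-2*sqrt(5)) + (-2) + (0) + (0)] = 40/20 = 2
Dimension check: dim(rho) = sum (mult * dim) = 0*1 + 1*1 + 1*1 + 0*1 + 0*2 + 3*2 + 0*2 + 2*2 = 12 = chi_rho(e) = 12.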